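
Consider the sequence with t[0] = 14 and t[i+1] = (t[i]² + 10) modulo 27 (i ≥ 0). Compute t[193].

We have t[0] = 14,  t[1] = 17,  t[2] = 2,  t[3] = 14.
Since t[3] = t[0] = 14, the sequence is periodic with period 3.
So t[193] = t[0 + ((193-0) mod 3)] = t[1] = 17.

17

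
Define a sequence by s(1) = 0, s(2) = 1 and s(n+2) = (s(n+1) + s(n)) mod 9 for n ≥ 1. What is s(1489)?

Listing terms: s(1) = 0, s(2) = 1, s(3) = 1, s(4) = 2, s(5) = 3, s(6) = 5, s(7) = 8, s(8) = 4, s(9) = 3, s(10) = 7, s(11) = 1, s(12) = 8, s(13) = 0, s(14) = 8, s(15) = 8, s(16) = 7, s(17) = 6, s(18) = 4, s(19) = 1, s(20) = 5, s(21) = 6, s(22) = 2, s(23) = 8, s(24) = 1, s(25) = 0, s(26) = 1.
Since (s(25), s(26)) = (s(1), s(2)) = (0, 1) (two consecutive terms determine the rest), the sequence is periodic with period 24.
So s(1489) = s(1 + ((1489-1) mod 24)) = s(1) = 0.

0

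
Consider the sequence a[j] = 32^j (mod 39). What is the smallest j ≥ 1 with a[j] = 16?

8

We have a[0] = 1, a[1] = 32, a[2] = 10, a[3] = 8, a[4] = 22, a[5] = 2, a[6] = 25, a[7] = 20, a[8] = 16, a[9] = 5, a[10] = 4, a[11] = 11, a[12] = 1.
Since a[12] = a[0] = 1, the sequence is periodic with period 12.
The value 16 first appears (with j ≥ 1) at a[8].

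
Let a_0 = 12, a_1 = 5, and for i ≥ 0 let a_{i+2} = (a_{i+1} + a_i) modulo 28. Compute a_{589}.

9

Listing terms: a_0 = 12, a_1 = 5, a_2 = 17, a_3 = 22, a_4 = 11, a_5 = 5, a_6 = 16, a_7 = 21, a_8 = 9, a_9 = 2, a_{10} = 11, a_{11} = 13, a_{12} = 24, a_{13} = 9, a_{14} = 5, a_{15} = 14, a_{16} = 19, a_{17} = 5, a_{18} = 24, a_{19} = 1, a_{20} = 25, a_{21} = 26, a_{22} = 23, a_{23} = 21, a_{24} = 16, a_{25} = 9, a_{26} = 25, a_{27} = 6, a_{28} = 3, a_{29} = 9, a_{30} = 12, a_{31} = 21, a_{32} = 5, a_{33} = 26, a_{34} = 3, a_{35} = 1, a_{36} = 4, a_{37} = 5, a_{38} = 9, a_{39} = 14, a_{40} = 23, a_{41} = 9, a_{42} = 4, a_{43} = 13, a_{44} = 17, a_{45} = 2, a_{46} = 19, a_{47} = 21, a_{48} = 12, a_{49} = 5.
Since (a_{48}, a_{49}) = (a_0, a_1) = (12, 5) (two consecutive terms determine the rest), the sequence is periodic with period 48.
So a_{589} = a_{0 + ((589-0) mod 48)} = a_{13} = 9.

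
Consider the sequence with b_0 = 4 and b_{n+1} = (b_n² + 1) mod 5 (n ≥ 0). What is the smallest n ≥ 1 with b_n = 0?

b_0 = 4; b_1 = 2; b_2 = 0; b_3 = 1; b_4 = 2.
Since b_4 = b_1 = 2, the sequence is eventually periodic: after a pre-period of length 1 it cycles with period 3.
The value 0 first appears (with n ≥ 1) at b_2.

2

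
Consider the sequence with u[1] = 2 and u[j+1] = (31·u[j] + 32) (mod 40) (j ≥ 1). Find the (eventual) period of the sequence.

u[1] = 2,  u[2] = 14,  u[3] = 26,  u[4] = 38,  u[5] = 10,  u[6] = 22,  u[7] = 34,  u[8] = 6,  u[9] = 18,  u[10] = 30,  u[11] = 2.
The sequence repeats with period 10.

10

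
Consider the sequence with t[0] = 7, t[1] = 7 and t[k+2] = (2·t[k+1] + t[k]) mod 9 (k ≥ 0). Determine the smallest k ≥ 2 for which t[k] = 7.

8

We have t[0] = 7,  t[1] = 7,  t[2] = 3,  t[3] = 4,  t[4] = 2,  t[5] = 8,  t[6] = 0,  t[7] = 8,  t[8] = 7,  t[9] = 4,  t[10] = 6,  t[11] = 7,  t[12] = 2,  t[13] = 2,  t[14] = 6,  t[15] = 5,  t[16] = 7,  t[17] = 1,  t[18] = 0,  t[19] = 1,  t[20] = 2,  t[21] = 5,  t[22] = 3,  t[23] = 2,  t[24] = 7,  t[25] = 7.
The sequence repeats with period 24.
The value 7 first appears (with k ≥ 2) at t[8].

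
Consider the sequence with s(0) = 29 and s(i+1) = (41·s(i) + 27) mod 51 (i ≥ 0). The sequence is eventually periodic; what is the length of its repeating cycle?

16

Listing terms: s(0) = 29; s(1) = 43; s(2) = 5; s(3) = 28; s(4) = 2; s(5) = 7; s(6) = 8; s(7) = 49; s(8) = 47; s(9) = 16; s(10) = 20; s(11) = 31; s(12) = 23; s(13) = 1; s(14) = 17; s(15) = 10; s(16) = 29.
Since s(16) = s(0) = 29, the sequence is periodic with period 16.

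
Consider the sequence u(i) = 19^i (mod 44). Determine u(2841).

19

u(0) = 1; u(1) = 19; u(2) = 9; u(3) = 39; u(4) = 37; u(5) = 43; u(6) = 25; u(7) = 35; u(8) = 5; u(9) = 7; u(10) = 1.
The sequence repeats with period 10.
So u(2841) = u(0 + ((2841-0) mod 10)) = u(1) = 19.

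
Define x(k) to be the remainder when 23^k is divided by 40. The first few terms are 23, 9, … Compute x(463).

7

x(1) = 23, x(2) = 9, x(3) = 7, x(4) = 1, x(5) = 23.
The sequence repeats with period 4.
So x(463) = x(1 + ((463-1) mod 4)) = x(3) = 7.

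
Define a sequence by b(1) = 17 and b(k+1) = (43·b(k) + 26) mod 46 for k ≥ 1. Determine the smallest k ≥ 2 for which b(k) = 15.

13

We have b(1) = 17, b(2) = 21, b(3) = 9, b(4) = 45, b(5) = 29, b(6) = 31, b(7) = 25, b(8) = 43, b(9) = 35, b(10) = 13, b(11) = 33, b(12) = 19, b(13) = 15, b(14) = 27, b(15) = 37, b(16) = 7, b(17) = 5, b(18) = 11, b(19) = 39, b(20) = 1, b(21) = 23, b(22) = 3, b(23) = 17.
The sequence repeats with period 22.
The value 15 first appears (with k ≥ 2) at b(13).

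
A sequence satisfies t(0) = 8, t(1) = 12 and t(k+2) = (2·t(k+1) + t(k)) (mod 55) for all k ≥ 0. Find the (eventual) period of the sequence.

24

We have t(0) = 8,  t(1) = 12,  t(2) = 32,  t(3) = 21,  t(4) = 19,  t(5) = 4,  t(6) = 27,  t(7) = 3,  t(8) = 33,  t(9) = 14,  t(10) = 6,  t(11) = 26,  t(12) = 3,  t(13) = 32,  t(14) = 12,  t(15) = 1,  t(16) = 14,  t(17) = 29,  t(18) = 17,  t(19) = 8,  t(20) = 33,  t(21) = 19,  t(22) = 16,  t(23) = 51,  t(24) = 8,  t(25) = 12.
Since (t(24), t(25)) = (t(0), t(1)) = (8, 12) (two consecutive terms determine the rest), the sequence is periodic with period 24.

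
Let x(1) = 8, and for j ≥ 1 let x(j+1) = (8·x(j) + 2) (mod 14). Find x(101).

Listing terms: x(1) = 8; x(2) = 10; x(3) = 12; x(4) = 0; x(5) = 2; x(6) = 4; x(7) = 6; x(8) = 8.
Since x(8) = x(1) = 8, the sequence is periodic with period 7.
So x(101) = x(1 + ((101-1) mod 7)) = x(3) = 12.

12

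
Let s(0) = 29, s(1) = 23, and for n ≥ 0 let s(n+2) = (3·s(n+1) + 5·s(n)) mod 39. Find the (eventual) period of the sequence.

12

We have s(0) = 29, s(1) = 23, s(2) = 19, s(3) = 16, s(4) = 26, s(5) = 2, s(6) = 19, s(7) = 28, s(8) = 23, s(9) = 14, s(10) = 1, s(11) = 34, s(12) = 29, s(13) = 23.
The sequence repeats with period 12.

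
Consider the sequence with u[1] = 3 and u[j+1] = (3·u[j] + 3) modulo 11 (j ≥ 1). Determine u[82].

We have u[1] = 3, u[2] = 1, u[3] = 6, u[4] = 10, u[5] = 0, u[6] = 3.
Since u[6] = u[1] = 3, the sequence is periodic with period 5.
So u[82] = u[1 + ((82-1) mod 5)] = u[2] = 1.

1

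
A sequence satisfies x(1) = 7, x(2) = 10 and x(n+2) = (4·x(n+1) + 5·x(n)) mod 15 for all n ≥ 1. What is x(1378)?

Listing terms: x(1) = 7, x(2) = 10, x(3) = 0, x(4) = 5, x(5) = 5, x(6) = 0, x(7) = 10, x(8) = 10, x(9) = 0.
Since (x(8), x(9)) = (x(2), x(3)) = (10, 0) (two consecutive terms determine the rest), the sequence is eventually periodic: after a pre-period of length 1 it cycles with period 6.
For n ≥ 2, x(n) depends only on (n - 2) mod 6. (1378 - 2) mod 6 = 2, so x(1378) = x(4) = 5.

5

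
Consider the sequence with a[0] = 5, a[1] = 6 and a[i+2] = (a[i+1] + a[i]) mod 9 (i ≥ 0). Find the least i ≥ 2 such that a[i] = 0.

We have a[0] = 5,  a[1] = 6,  a[2] = 2,  a[3] = 8,  a[4] = 1,  a[5] = 0,  a[6] = 1,  a[7] = 1,  a[8] = 2,  a[9] = 3,  a[10] = 5,  a[11] = 8,  a[12] = 4,  a[13] = 3,  a[14] = 7,  a[15] = 1,  a[16] = 8,  a[17] = 0,  a[18] = 8,  a[19] = 8,  a[20] = 7,  a[21] = 6,  a[22] = 4,  a[23] = 1,  a[24] = 5,  a[25] = 6.
The sequence repeats with period 24.
The value 0 first appears (with i ≥ 2) at a[5].

5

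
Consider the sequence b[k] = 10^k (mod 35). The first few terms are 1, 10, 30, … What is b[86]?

We have b[0] = 1; b[1] = 10; b[2] = 30; b[3] = 20; b[4] = 25; b[5] = 5; b[6] = 15; b[7] = 10.
Since b[7] = b[1] = 10, the sequence is eventually periodic: after a pre-period of length 1 it cycles with period 6.
For k ≥ 1, b[k] depends only on (k - 1) mod 6. (86 - 1) mod 6 = 1, so b[86] = b[2] = 30.

30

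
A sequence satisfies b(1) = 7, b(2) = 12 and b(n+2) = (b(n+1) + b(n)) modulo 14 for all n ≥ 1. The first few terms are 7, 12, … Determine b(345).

Listing terms: b(1) = 7; b(2) = 12; b(3) = 5; b(4) = 3; b(5) = 8; b(6) = 11; b(7) = 5; b(8) = 2; b(9) = 7; b(10) = 9; b(11) = 2; b(12) = 11; b(13) = 13; b(14) = 10; b(15) = 9; b(16) = 5; b(17) = 0; b(18) = 5; b(19) = 5; b(20) = 10; b(21) = 1; b(22) = 11; b(23) = 12; b(24) = 9; b(25) = 7; b(26) = 2; b(27) = 9; b(28) = 11; b(29) = 6; b(30) = 3; b(31) = 9; b(32) = 12; b(33) = 7; b(34) = 5; b(35) = 12; b(36) = 3; b(37) = 1; b(38) = 4; b(39) = 5; b(40) = 9; b(41) = 0; b(42) = 9; b(43) = 9; b(44) = 4; b(45) = 13; b(46) = 3; b(47) = 2; b(48) = 5; b(49) = 7; b(50) = 12.
The sequence repeats with period 48.
So b(345) = b(1 + ((345-1) mod 48)) = b(9) = 7.

7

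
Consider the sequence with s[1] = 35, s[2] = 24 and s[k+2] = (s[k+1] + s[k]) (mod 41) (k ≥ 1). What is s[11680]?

Listing terms: s[1] = 35,  s[2] = 24,  s[3] = 18,  s[4] = 1,  s[5] = 19,  s[6] = 20,  s[7] = 39,  s[8] = 18,  s[9] = 16,  s[10] = 34,  s[11] = 9,  s[12] = 2,  s[13] = 11,  s[14] = 13,  s[15] = 24,  s[16] = 37,  s[17] = 20,  s[18] = 16,  s[19] = 36,  s[20] = 11,  s[21] = 6,  s[22] = 17,  s[23] = 23,  s[24] = 40,  s[25] = 22,  s[26] = 21,  s[27] = 2,  s[28] = 23,  s[29] = 25,  s[30] = 7,  s[31] = 32,  s[32] = 39,  s[33] = 30,  s[34] = 28,  s[35] = 17,  s[36] = 4,  s[37] = 21,  s[38] = 25,  s[39] = 5,  s[40] = 30,  s[41] = 35,  s[42] = 24.
The sequence repeats with period 40.
(11680 - 1) mod 40 = 39, so s[11680] = s[40] = 30.

30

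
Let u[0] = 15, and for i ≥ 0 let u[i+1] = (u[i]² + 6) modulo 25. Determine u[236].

17

u[0] = 15, u[1] = 6, u[2] = 17, u[3] = 20, u[4] = 6.
Since u[4] = u[1] = 6, the sequence is eventually periodic: after a pre-period of length 1 it cycles with period 3.
For i ≥ 1, u[i] depends only on (i - 1) mod 3. (236 - 1) mod 3 = 1, so u[236] = u[2] = 17.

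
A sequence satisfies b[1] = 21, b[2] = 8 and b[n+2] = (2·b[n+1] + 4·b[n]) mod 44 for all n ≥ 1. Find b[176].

We have b[1] = 21,  b[2] = 8,  b[3] = 12,  b[4] = 12,  b[5] = 28,  b[6] = 16,  b[7] = 12,  b[8] = 0,  b[9] = 4,  b[10] = 8,  b[11] = 32,  b[12] = 8,  b[13] = 12.
Since (b[12], b[13]) = (b[2], b[3]) = (8, 12) (two consecutive terms determine the rest), the sequence is eventually periodic: after a pre-period of length 1 it cycles with period 10.
For n ≥ 2, b[n] depends only on (n - 2) mod 10. (176 - 2) mod 10 = 4, so b[176] = b[6] = 16.

16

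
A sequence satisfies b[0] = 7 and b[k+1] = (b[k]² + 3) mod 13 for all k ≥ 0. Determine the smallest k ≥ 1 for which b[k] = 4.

4

We have b[0] = 7, b[1] = 0, b[2] = 3, b[3] = 12, b[4] = 4, b[5] = 6, b[6] = 0.
Since b[6] = b[1] = 0, the sequence is eventually periodic: after a pre-period of length 1 it cycles with period 5.
The value 4 first appears (with k ≥ 1) at b[4].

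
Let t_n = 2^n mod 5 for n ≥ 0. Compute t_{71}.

3

Listing terms: t_0 = 1, t_1 = 2, t_2 = 4, t_3 = 3, t_4 = 1.
The sequence repeats with period 4.
(71 - 0) mod 4 = 3, so t_{71} = t_3 = 3.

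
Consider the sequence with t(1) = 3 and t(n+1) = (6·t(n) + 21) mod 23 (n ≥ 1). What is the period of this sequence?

Computing terms: t(1) = 3,  t(2) = 16,  t(3) = 2,  t(4) = 10,  t(5) = 12,  t(6) = 1,  t(7) = 4,  t(8) = 22,  t(9) = 15,  t(10) = 19,  t(11) = 20,  t(12) = 3.
The sequence repeats with period 11.

11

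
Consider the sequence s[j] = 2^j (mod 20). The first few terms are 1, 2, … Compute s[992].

s[0] = 1; s[1] = 2; s[2] = 4; s[3] = 8; s[4] = 16; s[5] = 12; s[6] = 4.
Since s[6] = s[2] = 4, the sequence is eventually periodic: after a pre-period of length 2 it cycles with period 4.
For j ≥ 2, s[j] depends only on (j - 2) mod 4. (992 - 2) mod 4 = 2, so s[992] = s[4] = 16.

16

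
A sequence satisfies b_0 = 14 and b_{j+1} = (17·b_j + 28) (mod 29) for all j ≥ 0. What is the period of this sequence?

Listing terms: b_0 = 14, b_1 = 5, b_2 = 26, b_3 = 6, b_4 = 14.
Since b_4 = b_0 = 14, the sequence is periodic with period 4.

4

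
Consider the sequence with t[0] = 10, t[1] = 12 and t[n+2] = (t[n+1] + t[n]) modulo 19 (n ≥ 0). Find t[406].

t[0] = 10, t[1] = 12, t[2] = 3, t[3] = 15, t[4] = 18, t[5] = 14, t[6] = 13, t[7] = 8, t[8] = 2, t[9] = 10, t[10] = 12.
The sequence repeats with period 9.
(406 - 0) mod 9 = 1, so t[406] = t[1] = 12.

12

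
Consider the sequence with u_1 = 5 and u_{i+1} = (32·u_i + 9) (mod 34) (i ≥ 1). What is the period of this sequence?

8

Computing terms: u_1 = 5,  u_2 = 33,  u_3 = 11,  u_4 = 21,  u_5 = 1,  u_6 = 7,  u_7 = 29,  u_8 = 19,  u_9 = 5.
The sequence repeats with period 8.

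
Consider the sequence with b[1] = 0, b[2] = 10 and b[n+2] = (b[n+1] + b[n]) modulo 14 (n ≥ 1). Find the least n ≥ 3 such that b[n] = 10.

3

We have b[1] = 0,  b[2] = 10,  b[3] = 10,  b[4] = 6,  b[5] = 2,  b[6] = 8,  b[7] = 10,  b[8] = 4,  b[9] = 0,  b[10] = 4,  b[11] = 4,  b[12] = 8,  b[13] = 12,  b[14] = 6,  b[15] = 4,  b[16] = 10,  b[17] = 0,  b[18] = 10.
The sequence repeats with period 16.
The value 10 first appears (with n ≥ 3) at b[3].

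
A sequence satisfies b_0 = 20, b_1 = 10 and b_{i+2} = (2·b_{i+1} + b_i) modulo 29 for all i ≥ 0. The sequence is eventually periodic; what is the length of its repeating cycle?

20

We have b_0 = 20, b_1 = 10, b_2 = 11, b_3 = 3, b_4 = 17, b_5 = 8, b_6 = 4, b_7 = 16, b_8 = 7, b_9 = 1, b_{10} = 9, b_{11} = 19, b_{12} = 18, b_{13} = 26, b_{14} = 12, b_{15} = 21, b_{16} = 25, b_{17} = 13, b_{18} = 22, b_{19} = 28, b_{20} = 20, b_{21} = 10.
Since (b_{20}, b_{21}) = (b_0, b_1) = (20, 10) (two consecutive terms determine the rest), the sequence is periodic with period 20.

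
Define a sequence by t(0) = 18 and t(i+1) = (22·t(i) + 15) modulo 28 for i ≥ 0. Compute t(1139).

9

Computing terms: t(0) = 18; t(1) = 19; t(2) = 13; t(3) = 21; t(4) = 1; t(5) = 9; t(6) = 17; t(7) = 25; t(8) = 5; t(9) = 13.
Since t(9) = t(2) = 13, the sequence is eventually periodic: after a pre-period of length 2 it cycles with period 7.
For i ≥ 2, t(i) depends only on (i - 2) mod 7. (1139 - 2) mod 7 = 3, so t(1139) = t(5) = 9.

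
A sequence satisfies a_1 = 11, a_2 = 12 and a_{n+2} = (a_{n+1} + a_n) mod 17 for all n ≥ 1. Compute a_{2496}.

7

Listing terms: a_1 = 11,  a_2 = 12,  a_3 = 6,  a_4 = 1,  a_5 = 7,  a_6 = 8,  a_7 = 15,  a_8 = 6,  a_9 = 4,  a_{10} = 10,  a_{11} = 14,  a_{12} = 7,  a_{13} = 4,  a_{14} = 11,  a_{15} = 15,  a_{16} = 9,  a_{17} = 7,  a_{18} = 16,  a_{19} = 6,  a_{20} = 5,  a_{21} = 11,  a_{22} = 16,  a_{23} = 10,  a_{24} = 9,  a_{25} = 2,  a_{26} = 11,  a_{27} = 13,  a_{28} = 7,  a_{29} = 3,  a_{30} = 10,  a_{31} = 13,  a_{32} = 6,  a_{33} = 2,  a_{34} = 8,  a_{35} = 10,  a_{36} = 1,  a_{37} = 11,  a_{38} = 12.
The sequence repeats with period 36.
So a_{2496} = a_{1 + ((2496-1) mod 36)} = a_{12} = 7.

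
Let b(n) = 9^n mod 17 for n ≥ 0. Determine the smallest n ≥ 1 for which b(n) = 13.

We have b(0) = 1, b(1) = 9, b(2) = 13, b(3) = 15, b(4) = 16, b(5) = 8, b(6) = 4, b(7) = 2, b(8) = 1.
Since b(8) = b(0) = 1, the sequence is periodic with period 8.
The value 13 first appears (with n ≥ 1) at b(2).

2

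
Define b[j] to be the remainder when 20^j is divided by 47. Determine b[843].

31

b[0] = 1, b[1] = 20, b[2] = 24, b[3] = 10, b[4] = 12, b[5] = 5, b[6] = 6, b[7] = 26, b[8] = 3, b[9] = 13, b[10] = 25, b[11] = 30, b[12] = 36, b[13] = 15, b[14] = 18, b[15] = 31, b[16] = 9, b[17] = 39, b[18] = 28, b[19] = 43, b[20] = 14, b[21] = 45, b[22] = 7, b[23] = 46, b[24] = 27, b[25] = 23, b[26] = 37, b[27] = 35, b[28] = 42, b[29] = 41, b[30] = 21, b[31] = 44, b[32] = 34, b[33] = 22, b[34] = 17, b[35] = 11, b[36] = 32, b[37] = 29, b[38] = 16, b[39] = 38, b[40] = 8, b[41] = 19, b[42] = 4, b[43] = 33, b[44] = 2, b[45] = 40, b[46] = 1.
The sequence repeats with period 46.
(843 - 0) mod 46 = 15, so b[843] = b[15] = 31.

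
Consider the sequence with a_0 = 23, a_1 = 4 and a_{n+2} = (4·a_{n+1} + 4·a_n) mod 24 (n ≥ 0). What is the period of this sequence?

8

Computing terms: a_0 = 23, a_1 = 4, a_2 = 12, a_3 = 16, a_4 = 16, a_5 = 8, a_6 = 0, a_7 = 8, a_8 = 8, a_9 = 16, a_{10} = 0, a_{11} = 16, a_{12} = 16.
Since (a_{11}, a_{12}) = (a_3, a_4) = (16, 16) (two consecutive terms determine the rest), the sequence is eventually periodic: after a pre-period of length 3 it cycles with period 8.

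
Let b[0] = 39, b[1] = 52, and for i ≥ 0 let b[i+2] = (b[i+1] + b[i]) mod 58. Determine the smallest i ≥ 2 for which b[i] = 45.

11

b[0] = 39; b[1] = 52; b[2] = 33; b[3] = 27; b[4] = 2; b[5] = 29; b[6] = 31; b[7] = 2; b[8] = 33; b[9] = 35; b[10] = 10; b[11] = 45; b[12] = 55; b[13] = 42; b[14] = 39; b[15] = 23; b[16] = 4; b[17] = 27; b[18] = 31; b[19] = 0; b[20] = 31; b[21] = 31; b[22] = 4; b[23] = 35; b[24] = 39; b[25] = 16; b[26] = 55; b[27] = 13; b[28] = 10; b[29] = 23; b[30] = 33; b[31] = 56; b[32] = 31; b[33] = 29; b[34] = 2; b[35] = 31; b[36] = 33; b[37] = 6; b[38] = 39; b[39] = 45; b[40] = 26; b[41] = 13; b[42] = 39; b[43] = 52.
The sequence repeats with period 42.
The value 45 first appears (with i ≥ 2) at b[11].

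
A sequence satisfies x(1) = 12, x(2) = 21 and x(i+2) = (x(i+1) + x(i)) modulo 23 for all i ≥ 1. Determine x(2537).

x(1) = 12, x(2) = 21, x(3) = 10, x(4) = 8, x(5) = 18, x(6) = 3, x(7) = 21, x(8) = 1, x(9) = 22, x(10) = 0, x(11) = 22, x(12) = 22, x(13) = 21, x(14) = 20, x(15) = 18, x(16) = 15, x(17) = 10, x(18) = 2, x(19) = 12, x(20) = 14, x(21) = 3, x(22) = 17, x(23) = 20, x(24) = 14, x(25) = 11, x(26) = 2, x(27) = 13, x(28) = 15, x(29) = 5, x(30) = 20, x(31) = 2, x(32) = 22, x(33) = 1, x(34) = 0, x(35) = 1, x(36) = 1, x(37) = 2, x(38) = 3, x(39) = 5, x(40) = 8, x(41) = 13, x(42) = 21, x(43) = 11, x(44) = 9, x(45) = 20, x(46) = 6, x(47) = 3, x(48) = 9, x(49) = 12, x(50) = 21.
The sequence repeats with period 48.
So x(2537) = x(1 + ((2537-1) mod 48)) = x(41) = 13.

13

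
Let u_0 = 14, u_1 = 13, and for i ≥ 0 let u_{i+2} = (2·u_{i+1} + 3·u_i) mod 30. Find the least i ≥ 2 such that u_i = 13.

We have u_0 = 14; u_1 = 13; u_2 = 8; u_3 = 25; u_4 = 14; u_5 = 13.
The sequence repeats with period 4.
The value 13 next appears (with i ≥ 2) at u_5.

5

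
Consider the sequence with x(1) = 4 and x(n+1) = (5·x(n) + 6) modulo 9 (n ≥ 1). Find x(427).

4

Listing terms: x(1) = 4, x(2) = 8, x(3) = 1, x(4) = 2, x(5) = 7, x(6) = 5, x(7) = 4.
Since x(7) = x(1) = 4, the sequence is periodic with period 6.
(427 - 1) mod 6 = 0, so x(427) = x(1) = 4.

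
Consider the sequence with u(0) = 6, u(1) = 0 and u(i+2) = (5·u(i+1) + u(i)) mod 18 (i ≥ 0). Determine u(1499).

Listing terms: u(0) = 6; u(1) = 0; u(2) = 6; u(3) = 12; u(4) = 12; u(5) = 0; u(6) = 12; u(7) = 6; u(8) = 6; u(9) = 0.
The sequence repeats with period 8.
So u(1499) = u(0 + ((1499-0) mod 8)) = u(3) = 12.

12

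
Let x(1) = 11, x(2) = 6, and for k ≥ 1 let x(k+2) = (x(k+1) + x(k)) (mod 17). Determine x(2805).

Computing terms: x(1) = 11,  x(2) = 6,  x(3) = 0,  x(4) = 6,  x(5) = 6,  x(6) = 12,  x(7) = 1,  x(8) = 13,  x(9) = 14,  x(10) = 10,  x(11) = 7,  x(12) = 0,  x(13) = 7,  x(14) = 7,  x(15) = 14,  x(16) = 4,  x(17) = 1,  x(18) = 5,  x(19) = 6,  x(20) = 11,  x(21) = 0,  x(22) = 11,  x(23) = 11,  x(24) = 5,  x(25) = 16,  x(26) = 4,  x(27) = 3,  x(28) = 7,  x(29) = 10,  x(30) = 0,  x(31) = 10,  x(32) = 10,  x(33) = 3,  x(34) = 13,  x(35) = 16,  x(36) = 12,  x(37) = 11,  x(38) = 6.
Since (x(37), x(38)) = (x(1), x(2)) = (11, 6) (two consecutive terms determine the rest), the sequence is periodic with period 36.
(2805 - 1) mod 36 = 32, so x(2805) = x(33) = 3.

3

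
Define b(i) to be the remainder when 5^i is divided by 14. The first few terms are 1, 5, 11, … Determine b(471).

We have b(0) = 1,  b(1) = 5,  b(2) = 11,  b(3) = 13,  b(4) = 9,  b(5) = 3,  b(6) = 1.
Since b(6) = b(0) = 1, the sequence is periodic with period 6.
(471 - 0) mod 6 = 3, so b(471) = b(3) = 13.

13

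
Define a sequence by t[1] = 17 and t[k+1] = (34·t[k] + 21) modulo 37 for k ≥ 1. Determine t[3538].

17

Listing terms: t[1] = 17; t[2] = 7; t[3] = 0; t[4] = 21; t[5] = 32; t[6] = 36; t[7] = 24; t[8] = 23; t[9] = 26; t[10] = 17.
Since t[10] = t[1] = 17, the sequence is periodic with period 9.
(3538 - 1) mod 9 = 0, so t[3538] = t[1] = 17.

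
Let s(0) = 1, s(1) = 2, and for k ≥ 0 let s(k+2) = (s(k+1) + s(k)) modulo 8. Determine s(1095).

Computing terms: s(0) = 1, s(1) = 2, s(2) = 3, s(3) = 5, s(4) = 0, s(5) = 5, s(6) = 5, s(7) = 2, s(8) = 7, s(9) = 1, s(10) = 0, s(11) = 1, s(12) = 1, s(13) = 2.
The sequence repeats with period 12.
So s(1095) = s(0 + ((1095-0) mod 12)) = s(3) = 5.

5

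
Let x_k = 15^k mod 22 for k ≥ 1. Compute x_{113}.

9

We have x_1 = 15,  x_2 = 5,  x_3 = 9,  x_4 = 3,  x_5 = 1,  x_6 = 15.
Since x_6 = x_1 = 15, the sequence is periodic with period 5.
So x_{113} = x_{1 + ((113-1) mod 5)} = x_3 = 9.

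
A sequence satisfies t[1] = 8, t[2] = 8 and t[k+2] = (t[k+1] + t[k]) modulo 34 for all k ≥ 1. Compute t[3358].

32

t[1] = 8, t[2] = 8, t[3] = 16, t[4] = 24, t[5] = 6, t[6] = 30, t[7] = 2, t[8] = 32, t[9] = 0, t[10] = 32, t[11] = 32, t[12] = 30, t[13] = 28, t[14] = 24, t[15] = 18, t[16] = 8, t[17] = 26, t[18] = 0, t[19] = 26, t[20] = 26, t[21] = 18, t[22] = 10, t[23] = 28, t[24] = 4, t[25] = 32, t[26] = 2, t[27] = 0, t[28] = 2, t[29] = 2, t[30] = 4, t[31] = 6, t[32] = 10, t[33] = 16, t[34] = 26, t[35] = 8, t[36] = 0, t[37] = 8, t[38] = 8.
The sequence repeats with period 36.
(3358 - 1) mod 36 = 9, so t[3358] = t[10] = 32.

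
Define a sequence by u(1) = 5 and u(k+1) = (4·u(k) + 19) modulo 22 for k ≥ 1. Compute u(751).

5

Listing terms: u(1) = 5, u(2) = 17, u(3) = 21, u(4) = 15, u(5) = 13, u(6) = 5.
The sequence repeats with period 5.
So u(751) = u(1 + ((751-1) mod 5)) = u(1) = 5.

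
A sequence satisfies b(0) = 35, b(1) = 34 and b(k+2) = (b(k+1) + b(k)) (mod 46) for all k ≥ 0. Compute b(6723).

11

We have b(0) = 35; b(1) = 34; b(2) = 23; b(3) = 11; b(4) = 34; b(5) = 45; b(6) = 33; b(7) = 32; b(8) = 19; b(9) = 5; b(10) = 24; b(11) = 29; b(12) = 7; b(13) = 36; b(14) = 43; b(15) = 33; b(16) = 30; b(17) = 17; b(18) = 1; b(19) = 18; b(20) = 19; b(21) = 37; b(22) = 10; b(23) = 1; b(24) = 11; b(25) = 12; b(26) = 23; b(27) = 35; b(28) = 12; b(29) = 1; b(30) = 13; b(31) = 14; b(32) = 27; b(33) = 41; b(34) = 22; b(35) = 17; b(36) = 39; b(37) = 10; b(38) = 3; b(39) = 13; b(40) = 16; b(41) = 29; b(42) = 45; b(43) = 28; b(44) = 27; b(45) = 9; b(46) = 36; b(47) = 45; b(48) = 35; b(49) = 34.
Since (b(48), b(49)) = (b(0), b(1)) = (35, 34) (two consecutive terms determine the rest), the sequence is periodic with period 48.
So b(6723) = b(0 + ((6723-0) mod 48)) = b(3) = 11.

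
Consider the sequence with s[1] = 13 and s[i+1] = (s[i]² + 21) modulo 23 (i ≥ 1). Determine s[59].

Computing terms: s[1] = 13, s[2] = 6, s[3] = 11, s[4] = 4, s[5] = 14, s[6] = 10, s[7] = 6.
Since s[7] = s[2] = 6, the sequence is eventually periodic: after a pre-period of length 1 it cycles with period 5.
For i ≥ 2, s[i] depends only on (i - 2) mod 5. (59 - 2) mod 5 = 2, so s[59] = s[4] = 4.

4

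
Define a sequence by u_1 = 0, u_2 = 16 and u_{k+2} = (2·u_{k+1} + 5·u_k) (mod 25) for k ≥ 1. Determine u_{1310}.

We have u_1 = 0, u_2 = 16, u_3 = 7, u_4 = 19, u_5 = 23, u_6 = 16, u_7 = 22, u_8 = 24, u_9 = 8, u_{10} = 11, u_{11} = 12, u_{12} = 4, u_{13} = 18, u_{14} = 6, u_{15} = 2, u_{16} = 9, u_{17} = 3, u_{18} = 1, u_{19} = 17, u_{20} = 14, u_{21} = 13, u_{22} = 21, u_{23} = 7, u_{24} = 19.
Since (u_{23}, u_{24}) = (u_3, u_4) = (7, 19) (two consecutive terms determine the rest), the sequence is eventually periodic: after a pre-period of length 2 it cycles with period 20.
For k ≥ 3, u_k depends only on (k - 3) mod 20. (1310 - 3) mod 20 = 7, so u_{1310} = u_{10} = 11.

11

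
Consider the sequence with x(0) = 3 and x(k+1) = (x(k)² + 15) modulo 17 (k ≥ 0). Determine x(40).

Listing terms: x(0) = 3,  x(1) = 7,  x(2) = 13,  x(3) = 14,  x(4) = 7.
Since x(4) = x(1) = 7, the sequence is eventually periodic: after a pre-period of length 1 it cycles with period 3.
For k ≥ 1, x(k) depends only on (k - 1) mod 3. (40 - 1) mod 3 = 0, so x(40) = x(1) = 7.

7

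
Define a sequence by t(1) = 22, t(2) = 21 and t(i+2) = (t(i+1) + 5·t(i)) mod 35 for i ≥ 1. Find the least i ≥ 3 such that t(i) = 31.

13

We have t(1) = 22, t(2) = 21, t(3) = 26, t(4) = 26, t(5) = 16, t(6) = 6, t(7) = 16, t(8) = 11, t(9) = 21, t(10) = 6, t(11) = 6, t(12) = 1, t(13) = 31, t(14) = 1, t(15) = 16, t(16) = 21, t(17) = 31, t(18) = 31, t(19) = 11, t(20) = 26, t(21) = 11, t(22) = 1, t(23) = 21, t(24) = 26.
Since (t(23), t(24)) = (t(2), t(3)) = (21, 26) (two consecutive terms determine the rest), the sequence is eventually periodic: after a pre-period of length 1 it cycles with period 21.
The value 31 first appears (with i ≥ 3) at t(13).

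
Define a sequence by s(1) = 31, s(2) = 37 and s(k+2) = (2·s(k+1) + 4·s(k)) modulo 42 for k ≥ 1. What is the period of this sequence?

s(1) = 31, s(2) = 37, s(3) = 30, s(4) = 40, s(5) = 32, s(6) = 14, s(7) = 30, s(8) = 32, s(9) = 16, s(10) = 34, s(11) = 6, s(12) = 22, s(13) = 26, s(14) = 14, s(15) = 6, s(16) = 26, s(17) = 34, s(18) = 4, s(19) = 18, s(20) = 10, s(21) = 8, s(22) = 14, s(23) = 18, s(24) = 8, s(25) = 4, s(26) = 40, s(27) = 12, s(28) = 16, s(29) = 38, s(30) = 14, s(31) = 12, s(32) = 38, s(33) = 40, s(34) = 22, s(35) = 36, s(36) = 34, s(37) = 2, s(38) = 14, s(39) = 36, s(40) = 2, s(41) = 22, s(42) = 10, s(43) = 24, s(44) = 4, s(45) = 20, s(46) = 14, s(47) = 24, s(48) = 20, s(49) = 10, s(50) = 16, s(51) = 30, s(52) = 40.
Since (s(51), s(52)) = (s(3), s(4)) = (30, 40) (two consecutive terms determine the rest), the sequence is eventually periodic: after a pre-period of length 2 it cycles with period 48.

48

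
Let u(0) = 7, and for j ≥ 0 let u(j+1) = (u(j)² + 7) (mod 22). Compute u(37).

10

We have u(0) = 7; u(1) = 12; u(2) = 19; u(3) = 16; u(4) = 21; u(5) = 8; u(6) = 5; u(7) = 10; u(8) = 19.
Since u(8) = u(2) = 19, the sequence is eventually periodic: after a pre-period of length 2 it cycles with period 6.
For j ≥ 2, u(j) depends only on (j - 2) mod 6. (37 - 2) mod 6 = 5, so u(37) = u(7) = 10.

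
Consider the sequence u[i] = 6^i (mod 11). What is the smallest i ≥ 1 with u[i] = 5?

6

u[0] = 1, u[1] = 6, u[2] = 3, u[3] = 7, u[4] = 9, u[5] = 10, u[6] = 5, u[7] = 8, u[8] = 4, u[9] = 2, u[10] = 1.
The sequence repeats with period 10.
The value 5 first appears (with i ≥ 1) at u[6].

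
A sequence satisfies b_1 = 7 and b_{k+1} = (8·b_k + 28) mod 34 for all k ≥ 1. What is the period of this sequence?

8

We have b_1 = 7,  b_2 = 16,  b_3 = 20,  b_4 = 18,  b_5 = 2,  b_6 = 10,  b_7 = 6,  b_8 = 8,  b_9 = 24,  b_{10} = 16.
Since b_{10} = b_2 = 16, the sequence is eventually periodic: after a pre-period of length 1 it cycles with period 8.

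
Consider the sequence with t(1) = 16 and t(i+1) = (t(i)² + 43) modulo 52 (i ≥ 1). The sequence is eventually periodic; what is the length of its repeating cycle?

Listing terms: t(1) = 16; t(2) = 39; t(3) = 4; t(4) = 7; t(5) = 40; t(6) = 31; t(7) = 16.
Since t(7) = t(1) = 16, the sequence is periodic with period 6.

6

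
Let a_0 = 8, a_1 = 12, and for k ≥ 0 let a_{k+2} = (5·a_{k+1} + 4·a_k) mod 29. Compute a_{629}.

Computing terms: a_0 = 8,  a_1 = 12,  a_2 = 5,  a_3 = 15,  a_4 = 8,  a_5 = 13,  a_6 = 10,  a_7 = 15,  a_8 = 28,  a_9 = 26,  a_{10} = 10,  a_{11} = 9,  a_{12} = 27,  a_{13} = 26,  a_{14} = 6,  a_{15} = 18,  a_{16} = 27,  a_{17} = 4,  a_{18} = 12,  a_{19} = 18,  a_{20} = 22,  a_{21} = 8,  a_{22} = 12.
The sequence repeats with period 21.
(629 - 0) mod 21 = 20, so a_{629} = a_{20} = 22.

22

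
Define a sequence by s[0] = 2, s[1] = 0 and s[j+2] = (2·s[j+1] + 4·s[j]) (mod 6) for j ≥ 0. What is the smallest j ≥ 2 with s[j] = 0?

s[0] = 2; s[1] = 0; s[2] = 2; s[3] = 4; s[4] = 4; s[5] = 0; s[6] = 4; s[7] = 2; s[8] = 2; s[9] = 0.
The sequence repeats with period 8.
The value 0 first appears (with j ≥ 2) at s[5].

5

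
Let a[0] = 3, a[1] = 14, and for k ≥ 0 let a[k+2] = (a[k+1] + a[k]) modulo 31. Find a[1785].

30

Listing terms: a[0] = 3,  a[1] = 14,  a[2] = 17,  a[3] = 0,  a[4] = 17,  a[5] = 17,  a[6] = 3,  a[7] = 20,  a[8] = 23,  a[9] = 12,  a[10] = 4,  a[11] = 16,  a[12] = 20,  a[13] = 5,  a[14] = 25,  a[15] = 30,  a[16] = 24,  a[17] = 23,  a[18] = 16,  a[19] = 8,  a[20] = 24,  a[21] = 1,  a[22] = 25,  a[23] = 26,  a[24] = 20,  a[25] = 15,  a[26] = 4,  a[27] = 19,  a[28] = 23,  a[29] = 11,  a[30] = 3,  a[31] = 14.
Since (a[30], a[31]) = (a[0], a[1]) = (3, 14) (two consecutive terms determine the rest), the sequence is periodic with period 30.
So a[1785] = a[0 + ((1785-0) mod 30)] = a[15] = 30.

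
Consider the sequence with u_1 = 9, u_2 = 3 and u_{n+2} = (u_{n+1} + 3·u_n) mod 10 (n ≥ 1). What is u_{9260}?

Listing terms: u_1 = 9, u_2 = 3, u_3 = 0, u_4 = 9, u_5 = 9, u_6 = 6, u_7 = 3, u_8 = 1, u_9 = 0, u_{10} = 3, u_{11} = 3, u_{12} = 2, u_{13} = 1, u_{14} = 7, u_{15} = 0, u_{16} = 1, u_{17} = 1, u_{18} = 4, u_{19} = 7, u_{20} = 9, u_{21} = 0, u_{22} = 7, u_{23} = 7, u_{24} = 8, u_{25} = 9, u_{26} = 3.
The sequence repeats with period 24.
So u_{9260} = u_{1 + ((9260-1) mod 24)} = u_{20} = 9.

9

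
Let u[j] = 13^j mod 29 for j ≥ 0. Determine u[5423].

Listing terms: u[0] = 1,  u[1] = 13,  u[2] = 24,  u[3] = 22,  u[4] = 25,  u[5] = 6,  u[6] = 20,  u[7] = 28,  u[8] = 16,  u[9] = 5,  u[10] = 7,  u[11] = 4,  u[12] = 23,  u[13] = 9,  u[14] = 1.
The sequence repeats with period 14.
So u[5423] = u[0 + ((5423-0) mod 14)] = u[5] = 6.

6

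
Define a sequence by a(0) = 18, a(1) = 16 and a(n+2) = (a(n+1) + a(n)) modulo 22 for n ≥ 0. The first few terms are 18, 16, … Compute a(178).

20

a(0) = 18, a(1) = 16, a(2) = 12, a(3) = 6, a(4) = 18, a(5) = 2, a(6) = 20, a(7) = 0, a(8) = 20, a(9) = 20, a(10) = 18, a(11) = 16.
The sequence repeats with period 10.
So a(178) = a(0 + ((178-0) mod 10)) = a(8) = 20.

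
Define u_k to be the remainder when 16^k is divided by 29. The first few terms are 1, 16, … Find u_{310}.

u_0 = 1,  u_1 = 16,  u_2 = 24,  u_3 = 7,  u_4 = 25,  u_5 = 23,  u_6 = 20,  u_7 = 1.
The sequence repeats with period 7.
So u_{310} = u_{0 + ((310-0) mod 7)} = u_2 = 24.

24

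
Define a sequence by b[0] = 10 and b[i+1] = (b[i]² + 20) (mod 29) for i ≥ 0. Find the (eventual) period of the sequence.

We have b[0] = 10,  b[1] = 4,  b[2] = 7,  b[3] = 11,  b[4] = 25,  b[5] = 7.
Since b[5] = b[2] = 7, the sequence is eventually periodic: after a pre-period of length 2 it cycles with period 3.

3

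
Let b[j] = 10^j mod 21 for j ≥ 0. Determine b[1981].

10

b[0] = 1,  b[1] = 10,  b[2] = 16,  b[3] = 13,  b[4] = 4,  b[5] = 19,  b[6] = 1.
The sequence repeats with period 6.
So b[1981] = b[0 + ((1981-0) mod 6)] = b[1] = 10.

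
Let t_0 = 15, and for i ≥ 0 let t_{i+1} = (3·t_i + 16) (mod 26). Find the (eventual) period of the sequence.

Listing terms: t_0 = 15,  t_1 = 9,  t_2 = 17,  t_3 = 15.
The sequence repeats with period 3.

3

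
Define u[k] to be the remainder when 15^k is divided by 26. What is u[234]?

Computing terms: u[0] = 1, u[1] = 15, u[2] = 17, u[3] = 21, u[4] = 3, u[5] = 19, u[6] = 25, u[7] = 11, u[8] = 9, u[9] = 5, u[10] = 23, u[11] = 7, u[12] = 1.
The sequence repeats with period 12.
(234 - 0) mod 12 = 6, so u[234] = u[6] = 25.

25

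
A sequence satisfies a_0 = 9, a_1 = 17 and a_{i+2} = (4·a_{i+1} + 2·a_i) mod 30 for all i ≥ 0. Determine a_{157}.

2

We have a_0 = 9; a_1 = 17; a_2 = 26; a_3 = 18; a_4 = 4; a_5 = 22; a_6 = 6; a_7 = 8; a_8 = 14; a_9 = 12; a_{10} = 16; a_{11} = 28; a_{12} = 24; a_{13} = 2; a_{14} = 26; a_{15} = 18.
Since (a_{14}, a_{15}) = (a_2, a_3) = (26, 18) (two consecutive terms determine the rest), the sequence is eventually periodic: after a pre-period of length 2 it cycles with period 12.
For i ≥ 2, a_i depends only on (i - 2) mod 12. (157 - 2) mod 12 = 11, so a_{157} = a_{13} = 2.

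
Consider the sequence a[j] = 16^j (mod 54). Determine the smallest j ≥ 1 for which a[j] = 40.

Computing terms: a[0] = 1,  a[1] = 16,  a[2] = 40,  a[3] = 46,  a[4] = 34,  a[5] = 4,  a[6] = 10,  a[7] = 52,  a[8] = 22,  a[9] = 28,  a[10] = 16.
Since a[10] = a[1] = 16, the sequence is eventually periodic: after a pre-period of length 1 it cycles with period 9.
The value 40 first appears (with j ≥ 1) at a[2].

2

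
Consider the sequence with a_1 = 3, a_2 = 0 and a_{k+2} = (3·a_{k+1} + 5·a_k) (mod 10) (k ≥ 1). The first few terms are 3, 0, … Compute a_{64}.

a_1 = 3, a_2 = 0, a_3 = 5, a_4 = 5, a_5 = 0, a_6 = 5.
Since (a_5, a_6) = (a_2, a_3) = (0, 5) (two consecutive terms determine the rest), the sequence is eventually periodic: after a pre-period of length 1 it cycles with period 3.
For k ≥ 2, a_k depends only on (k - 2) mod 3. (64 - 2) mod 3 = 2, so a_{64} = a_4 = 5.

5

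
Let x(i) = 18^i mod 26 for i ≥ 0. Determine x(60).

Listing terms: x(0) = 1, x(1) = 18, x(2) = 12, x(3) = 8, x(4) = 14, x(5) = 18.
Since x(5) = x(1) = 18, the sequence is eventually periodic: after a pre-period of length 1 it cycles with period 4.
For i ≥ 1, x(i) depends only on (i - 1) mod 4. (60 - 1) mod 4 = 3, so x(60) = x(4) = 14.

14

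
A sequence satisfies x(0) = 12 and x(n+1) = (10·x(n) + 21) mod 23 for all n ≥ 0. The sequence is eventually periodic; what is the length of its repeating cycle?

x(0) = 12, x(1) = 3, x(2) = 5, x(3) = 2, x(4) = 18, x(5) = 17, x(6) = 7, x(7) = 22, x(8) = 11, x(9) = 16, x(10) = 20, x(11) = 14, x(12) = 0, x(13) = 21, x(14) = 1, x(15) = 8, x(16) = 9, x(17) = 19, x(18) = 4, x(19) = 15, x(20) = 10, x(21) = 6, x(22) = 12.
Since x(22) = x(0) = 12, the sequence is periodic with period 22.

22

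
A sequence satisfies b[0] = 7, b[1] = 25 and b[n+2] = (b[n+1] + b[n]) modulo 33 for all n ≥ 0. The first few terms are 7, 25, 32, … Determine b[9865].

Computing terms: b[0] = 7, b[1] = 25, b[2] = 32, b[3] = 24, b[4] = 23, b[5] = 14, b[6] = 4, b[7] = 18, b[8] = 22, b[9] = 7, b[10] = 29, b[11] = 3, b[12] = 32, b[13] = 2, b[14] = 1, b[15] = 3, b[16] = 4, b[17] = 7, b[18] = 11, b[19] = 18, b[20] = 29, b[21] = 14, b[22] = 10, b[23] = 24, b[24] = 1, b[25] = 25, b[26] = 26, b[27] = 18, b[28] = 11, b[29] = 29, b[30] = 7, b[31] = 3, b[32] = 10, b[33] = 13, b[34] = 23, b[35] = 3, b[36] = 26, b[37] = 29, b[38] = 22, b[39] = 18, b[40] = 7, b[41] = 25.
The sequence repeats with period 40.
(9865 - 0) mod 40 = 25, so b[9865] = b[25] = 25.

25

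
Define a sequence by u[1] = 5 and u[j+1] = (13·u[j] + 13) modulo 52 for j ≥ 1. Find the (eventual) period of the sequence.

4

Listing terms: u[1] = 5; u[2] = 26; u[3] = 39; u[4] = 0; u[5] = 13; u[6] = 26.
Since u[6] = u[2] = 26, the sequence is eventually periodic: after a pre-period of length 1 it cycles with period 4.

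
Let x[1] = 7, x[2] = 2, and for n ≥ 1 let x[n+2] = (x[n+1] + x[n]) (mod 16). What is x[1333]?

15

Listing terms: x[1] = 7,  x[2] = 2,  x[3] = 9,  x[4] = 11,  x[5] = 4,  x[6] = 15,  x[7] = 3,  x[8] = 2,  x[9] = 5,  x[10] = 7,  x[11] = 12,  x[12] = 3,  x[13] = 15,  x[14] = 2,  x[15] = 1,  x[16] = 3,  x[17] = 4,  x[18] = 7,  x[19] = 11,  x[20] = 2,  x[21] = 13,  x[22] = 15,  x[23] = 12,  x[24] = 11,  x[25] = 7,  x[26] = 2.
The sequence repeats with period 24.
(1333 - 1) mod 24 = 12, so x[1333] = x[13] = 15.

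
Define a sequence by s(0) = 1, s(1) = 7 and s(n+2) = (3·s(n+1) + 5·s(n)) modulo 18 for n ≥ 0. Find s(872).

Listing terms: s(0) = 1; s(1) = 7; s(2) = 8; s(3) = 5; s(4) = 1; s(5) = 10; s(6) = 17; s(7) = 11; s(8) = 10; s(9) = 13; s(10) = 17; s(11) = 8; s(12) = 1; s(13) = 7.
The sequence repeats with period 12.
So s(872) = s(0 + ((872-0) mod 12)) = s(8) = 10.

10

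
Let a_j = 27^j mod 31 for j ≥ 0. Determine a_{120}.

Listing terms: a_0 = 1,  a_1 = 27,  a_2 = 16,  a_3 = 29,  a_4 = 8,  a_5 = 30,  a_6 = 4,  a_7 = 15,  a_8 = 2,  a_9 = 23,  a_{10} = 1.
Since a_{10} = a_0 = 1, the sequence is periodic with period 10.
(120 - 0) mod 10 = 0, so a_{120} = a_0 = 1.

1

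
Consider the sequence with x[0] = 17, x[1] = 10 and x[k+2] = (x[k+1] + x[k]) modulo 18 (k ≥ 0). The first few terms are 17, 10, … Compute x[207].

17

Listing terms: x[0] = 17, x[1] = 10, x[2] = 9, x[3] = 1, x[4] = 10, x[5] = 11, x[6] = 3, x[7] = 14, x[8] = 17, x[9] = 13, x[10] = 12, x[11] = 7, x[12] = 1, x[13] = 8, x[14] = 9, x[15] = 17, x[16] = 8, x[17] = 7, x[18] = 15, x[19] = 4, x[20] = 1, x[21] = 5, x[22] = 6, x[23] = 11, x[24] = 17, x[25] = 10.
The sequence repeats with period 24.
(207 - 0) mod 24 = 15, so x[207] = x[15] = 17.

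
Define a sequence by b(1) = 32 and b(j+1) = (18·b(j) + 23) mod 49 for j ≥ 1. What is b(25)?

We have b(1) = 32; b(2) = 11; b(3) = 25; b(4) = 32.
Since b(4) = b(1) = 32, the sequence is periodic with period 3.
So b(25) = b(1 + ((25-1) mod 3)) = b(1) = 32.

32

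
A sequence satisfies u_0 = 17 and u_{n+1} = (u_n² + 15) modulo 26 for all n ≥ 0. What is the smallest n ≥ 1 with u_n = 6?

We have u_0 = 17,  u_1 = 18,  u_2 = 1,  u_3 = 16,  u_4 = 11,  u_5 = 6,  u_6 = 25,  u_7 = 16.
Since u_7 = u_3 = 16, the sequence is eventually periodic: after a pre-period of length 3 it cycles with period 4.
The value 6 first appears (with n ≥ 1) at u_5.

5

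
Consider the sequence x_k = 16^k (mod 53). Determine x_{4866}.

x_0 = 1, x_1 = 16, x_2 = 44, x_3 = 15, x_4 = 28, x_5 = 24, x_6 = 13, x_7 = 49, x_8 = 42, x_9 = 36, x_{10} = 46, x_{11} = 47, x_{12} = 10, x_{13} = 1.
The sequence repeats with period 13.
So x_{4866} = x_{0 + ((4866-0) mod 13)} = x_4 = 28.

28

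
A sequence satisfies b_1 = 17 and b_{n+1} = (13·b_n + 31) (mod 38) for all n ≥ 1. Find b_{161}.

9

We have b_1 = 17; b_2 = 24; b_3 = 1; b_4 = 6; b_5 = 33; b_6 = 4; b_7 = 7; b_8 = 8; b_9 = 21; b_{10} = 0; b_{11} = 31; b_{12} = 16; b_{13} = 11; b_{14} = 22; b_{15} = 13; b_{16} = 10; b_{17} = 9; b_{18} = 34; b_{19} = 17.
The sequence repeats with period 18.
So b_{161} = b_{1 + ((161-1) mod 18)} = b_{17} = 9.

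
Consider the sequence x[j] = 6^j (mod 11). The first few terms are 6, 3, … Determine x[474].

9

Computing terms: x[1] = 6, x[2] = 3, x[3] = 7, x[4] = 9, x[5] = 10, x[6] = 5, x[7] = 8, x[8] = 4, x[9] = 2, x[10] = 1, x[11] = 6.
The sequence repeats with period 10.
(474 - 1) mod 10 = 3, so x[474] = x[4] = 9.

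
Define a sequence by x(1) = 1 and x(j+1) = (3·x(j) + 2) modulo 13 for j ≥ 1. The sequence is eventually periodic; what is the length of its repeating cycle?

Computing terms: x(1) = 1; x(2) = 5; x(3) = 4; x(4) = 1.
The sequence repeats with period 3.

3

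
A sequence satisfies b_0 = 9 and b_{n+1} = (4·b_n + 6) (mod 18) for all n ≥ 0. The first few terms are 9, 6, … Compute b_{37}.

6

Computing terms: b_0 = 9, b_1 = 6, b_2 = 12, b_3 = 0, b_4 = 6.
Since b_4 = b_1 = 6, the sequence is eventually periodic: after a pre-period of length 1 it cycles with period 3.
For n ≥ 1, b_n depends only on (n - 1) mod 3. (37 - 1) mod 3 = 0, so b_{37} = b_1 = 6.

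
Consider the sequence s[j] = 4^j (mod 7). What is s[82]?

4

Computing terms: s[1] = 4; s[2] = 2; s[3] = 1; s[4] = 4.
The sequence repeats with period 3.
(82 - 1) mod 3 = 0, so s[82] = s[1] = 4.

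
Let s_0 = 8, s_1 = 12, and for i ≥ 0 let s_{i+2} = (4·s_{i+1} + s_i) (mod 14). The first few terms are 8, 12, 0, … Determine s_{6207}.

8

We have s_0 = 8; s_1 = 12; s_2 = 0; s_3 = 12; s_4 = 6; s_5 = 8; s_6 = 10; s_7 = 6; s_8 = 6; s_9 = 2; s_{10} = 0; s_{11} = 2; s_{12} = 8; s_{13} = 6; s_{14} = 4; s_{15} = 8; s_{16} = 8; s_{17} = 12.
The sequence repeats with period 16.
So s_{6207} = s_{0 + ((6207-0) mod 16)} = s_{15} = 8.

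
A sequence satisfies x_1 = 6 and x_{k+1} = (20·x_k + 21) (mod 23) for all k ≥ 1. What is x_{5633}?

6

Listing terms: x_1 = 6; x_2 = 3; x_3 = 12; x_4 = 8; x_5 = 20; x_6 = 7; x_7 = 0; x_8 = 21; x_9 = 4; x_{10} = 9; x_{11} = 17; x_{12} = 16; x_{13} = 19; x_{14} = 10; x_{15} = 14; x_{16} = 2; x_{17} = 15; x_{18} = 22; x_{19} = 1; x_{20} = 18; x_{21} = 13; x_{22} = 5; x_{23} = 6.
Since x_{23} = x_1 = 6, the sequence is periodic with period 22.
So x_{5633} = x_{1 + ((5633-1) mod 22)} = x_1 = 6.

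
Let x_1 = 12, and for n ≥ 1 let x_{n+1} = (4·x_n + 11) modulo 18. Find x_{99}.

Computing terms: x_1 = 12,  x_2 = 5,  x_3 = 13,  x_4 = 9,  x_5 = 11,  x_6 = 1,  x_7 = 15,  x_8 = 17,  x_9 = 7,  x_{10} = 3,  x_{11} = 5.
Since x_{11} = x_2 = 5, the sequence is eventually periodic: after a pre-period of length 1 it cycles with period 9.
For n ≥ 2, x_n depends only on (n - 2) mod 9. (99 - 2) mod 9 = 7, so x_{99} = x_9 = 7.

7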